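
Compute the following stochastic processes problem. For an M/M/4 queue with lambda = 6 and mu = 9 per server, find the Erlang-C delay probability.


a = lambda/mu = 0.6667
rho = a/c = 0.1667
Erlang-C formula applied:
C(c,a) = 0.0051

0.0051


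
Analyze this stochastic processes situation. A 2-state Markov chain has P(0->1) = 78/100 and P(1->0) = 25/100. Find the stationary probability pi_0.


Stationary distribution: pi_0 = p10/(p01+p10), pi_1 = p01/(p01+p10)
p01 = 0.7800, p10 = 0.2500
pi_0 = 0.2427

0.2427


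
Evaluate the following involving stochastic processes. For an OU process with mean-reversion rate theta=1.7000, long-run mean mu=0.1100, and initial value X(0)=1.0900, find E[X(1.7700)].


E[X(t)] = mu + (X(0) - mu)*exp(-theta*t)
= 0.1100 + (1.0900 - 0.1100)*exp(-1.7000*1.7700)
= 0.1100 + 0.9800 * 0.0493
= 0.1584

0.1584


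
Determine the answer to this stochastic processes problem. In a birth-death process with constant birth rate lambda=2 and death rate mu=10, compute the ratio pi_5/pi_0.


For birth-death process, pi_n/pi_0 = (lambda/mu)^n
= (2/10)^5
= 3.2000e-04

3.2000e-04


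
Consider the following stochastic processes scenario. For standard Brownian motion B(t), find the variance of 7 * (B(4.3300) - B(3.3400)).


Var(alpha*(B(t)-B(s))) = alpha^2 * (t-s)
= 7^2 * (4.3300 - 3.3400)
= 49 * 0.9900
= 48.5100

48.5100


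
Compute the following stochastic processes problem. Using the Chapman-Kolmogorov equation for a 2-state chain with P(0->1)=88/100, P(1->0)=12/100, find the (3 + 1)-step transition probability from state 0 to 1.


P^4 = P^3 * P^1
Computing via matrix multiplication of the transition matrix.
Entry (0,1) of P^4 = 0.8800

0.8800


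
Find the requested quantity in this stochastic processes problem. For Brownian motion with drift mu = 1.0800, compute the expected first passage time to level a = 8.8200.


Expected first passage time = a/mu
= 8.8200/1.0800
= 8.1667

8.1667


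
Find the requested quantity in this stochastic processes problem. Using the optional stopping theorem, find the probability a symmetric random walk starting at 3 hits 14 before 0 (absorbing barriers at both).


By optional stopping theorem: E(M at tau) = M(0) = 3
P(hit 14)*14 + P(hit 0)*0 = 3
P(hit 14) = (3 - 0)/(14 - 0) = 3/14 = 0.2143

0.2143


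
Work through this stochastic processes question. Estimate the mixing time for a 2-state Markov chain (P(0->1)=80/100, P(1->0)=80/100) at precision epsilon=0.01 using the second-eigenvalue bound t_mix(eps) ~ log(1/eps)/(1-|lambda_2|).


lambda_2 = |1 - p01 - p10| = |1 - 0.8000 - 0.8000| = 0.6000
t_mix ~ log(1/eps)/(1 - |lambda_2|)
= log(100)/(1 - 0.6000) = 4.6052/0.4000
= 11.5129

11.5129


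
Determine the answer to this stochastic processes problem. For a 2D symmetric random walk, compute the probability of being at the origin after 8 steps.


P = C(8,4)^2 / 4^8
= 70^2 / 65536
= 4900 / 65536
= 0.0748

0.0748


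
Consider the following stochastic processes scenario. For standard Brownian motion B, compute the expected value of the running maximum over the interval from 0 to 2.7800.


E(max B(s)) = sqrt(2t/pi)
= sqrt(2*2.7800/pi)
= sqrt(1.7698)
= 1.3303

1.3303


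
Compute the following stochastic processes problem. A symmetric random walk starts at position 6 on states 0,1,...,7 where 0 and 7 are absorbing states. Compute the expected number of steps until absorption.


For symmetric RW on 0,...,N with absorbing barriers, E(i) = i*(N-i)
E(6) = 6 * 1 = 6

6


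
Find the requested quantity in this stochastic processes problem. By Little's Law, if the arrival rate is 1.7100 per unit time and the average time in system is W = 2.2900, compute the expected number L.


Little's Law: L = lambda * W
= 1.7100 * 2.2900
= 3.9159

3.9159


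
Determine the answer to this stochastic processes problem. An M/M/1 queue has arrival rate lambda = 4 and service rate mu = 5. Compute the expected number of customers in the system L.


rho = 4/5 = 0.8000
L = rho/(1-rho)
= 0.8000/0.2000
= 4.0000

4.0000


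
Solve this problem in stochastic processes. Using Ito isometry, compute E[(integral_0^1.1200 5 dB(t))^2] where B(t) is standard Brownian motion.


By Ito isometry: E[(int f dB)^2] = int f^2 dt
= 5^2 * 1.1200
= 25 * 1.1200 = 28.0000

28.0000


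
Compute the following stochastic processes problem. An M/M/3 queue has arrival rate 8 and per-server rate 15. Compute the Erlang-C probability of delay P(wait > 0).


a = lambda/mu = 0.5333
rho = a/c = 0.1778
Erlang-C formula applied:
C(c,a) = 0.0180

0.0180


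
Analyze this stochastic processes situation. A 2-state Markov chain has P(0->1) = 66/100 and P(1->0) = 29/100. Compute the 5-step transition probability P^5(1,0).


Computing P^5 by matrix multiplication.
P = [[0.3400, 0.6600], [0.2900, 0.7100]]
After raising P to the power 5:
P^5(1,0) = 0.3053

0.3053


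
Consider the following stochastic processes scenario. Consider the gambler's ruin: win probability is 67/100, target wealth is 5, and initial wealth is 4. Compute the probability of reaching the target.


Gambler's ruin formula:
r = q/p = 0.3300/0.6700 = 0.4925
P(win) = (1 - r^i)/(1 - r^N)
= (1 - 0.4925^4)/(1 - 0.4925^5)
= 0.9692

0.9692


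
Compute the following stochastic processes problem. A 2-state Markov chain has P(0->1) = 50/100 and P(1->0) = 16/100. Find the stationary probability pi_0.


Stationary distribution: pi_0 = p10/(p01+p10), pi_1 = p01/(p01+p10)
p01 = 0.5000, p10 = 0.1600
pi_0 = 0.2424

0.2424


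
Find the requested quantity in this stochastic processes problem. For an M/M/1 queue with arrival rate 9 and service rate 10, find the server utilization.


rho = lambda/mu
= 9/10
= 0.9000

0.9000


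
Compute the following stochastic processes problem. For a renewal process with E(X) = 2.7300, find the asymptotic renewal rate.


Long-run renewal rate = 1/E(X)
= 1/2.7300
= 0.3663

0.3663


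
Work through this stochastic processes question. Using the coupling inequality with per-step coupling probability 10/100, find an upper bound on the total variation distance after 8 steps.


TV distance bound <= (1-delta)^n
= (1 - 0.1000)^8
= 0.9000^8
= 0.4305

0.4305


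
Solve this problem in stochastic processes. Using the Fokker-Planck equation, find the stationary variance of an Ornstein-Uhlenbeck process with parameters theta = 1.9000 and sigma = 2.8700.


Stationary variance = sigma^2 / (2*theta)
= 2.8700^2 / (2*1.9000)
= 8.2369 / 3.8000
= 2.1676

2.1676


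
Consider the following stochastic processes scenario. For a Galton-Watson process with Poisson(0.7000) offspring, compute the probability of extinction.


Since mu = 0.7000 <= 1, extinction probability = 1.

1.0000


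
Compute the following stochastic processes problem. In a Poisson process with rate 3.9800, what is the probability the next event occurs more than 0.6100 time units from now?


P(X > t) = exp(-lambda * t)
= exp(-3.9800 * 0.6100)
= exp(-2.4278) = 0.0882

0.0882


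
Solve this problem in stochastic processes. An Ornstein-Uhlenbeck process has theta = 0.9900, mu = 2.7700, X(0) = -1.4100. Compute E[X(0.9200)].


E[X(t)] = mu + (X(0) - mu)*exp(-theta*t)
= 2.7700 + (-1.4100 - 2.7700)*exp(-0.9900*0.9200)
= 2.7700 + -4.1800 * 0.4022
= 1.0888

1.0888


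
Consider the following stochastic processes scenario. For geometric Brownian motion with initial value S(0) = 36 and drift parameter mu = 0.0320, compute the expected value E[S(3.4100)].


E[S(t)] = S(0) * exp(mu * t)
= 36 * exp(0.0320 * 3.4100)
= 36 * 1.1153
= 40.1507

40.1507


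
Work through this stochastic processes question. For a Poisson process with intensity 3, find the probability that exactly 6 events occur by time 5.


P(N(t)=k) = (lambda*t)^k * exp(-lambda*t) / k!
lambda*t = 15
= 15^6 * exp(-15) / 6!
= 11390625 * 3.0590e-07 / 720
= 0.0048

0.0048


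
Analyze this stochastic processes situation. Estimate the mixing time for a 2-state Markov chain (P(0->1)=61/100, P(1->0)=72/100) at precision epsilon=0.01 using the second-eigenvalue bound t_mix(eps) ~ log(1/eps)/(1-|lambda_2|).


lambda_2 = |1 - p01 - p10| = |1 - 0.6100 - 0.7200| = 0.3300
t_mix ~ log(1/eps)/(1 - |lambda_2|)
= log(100)/(1 - 0.3300) = 4.6052/0.6700
= 6.8734

6.8734


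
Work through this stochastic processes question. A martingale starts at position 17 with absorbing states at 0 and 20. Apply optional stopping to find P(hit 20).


By optional stopping theorem: E(M at tau) = M(0) = 17
P(hit 20)*20 + P(hit 0)*0 = 17
P(hit 20) = (17 - 0)/(20 - 0) = 17/20 = 0.8500

0.8500


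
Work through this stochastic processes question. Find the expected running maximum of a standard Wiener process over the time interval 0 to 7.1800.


E(max B(s)) = sqrt(2t/pi)
= sqrt(2*7.1800/pi)
= sqrt(4.5709)
= 2.1380

2.1380


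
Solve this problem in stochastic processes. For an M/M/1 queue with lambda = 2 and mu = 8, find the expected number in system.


rho = 2/8 = 0.2500
L = rho/(1-rho)
= 0.2500/0.7500
= 0.3333

0.3333


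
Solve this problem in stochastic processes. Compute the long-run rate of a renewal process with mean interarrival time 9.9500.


Long-run renewal rate = 1/E(X)
= 1/9.9500
= 0.1005

0.1005


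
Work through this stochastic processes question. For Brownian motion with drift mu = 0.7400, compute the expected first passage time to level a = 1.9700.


Expected first passage time = a/mu
= 1.9700/0.7400
= 2.6622

2.6622


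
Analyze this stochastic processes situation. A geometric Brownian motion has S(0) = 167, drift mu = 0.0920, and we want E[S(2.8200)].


E[S(t)] = S(0) * exp(mu * t)
= 167 * exp(0.0920 * 2.8200)
= 167 * 1.2962
= 216.4661

216.4661


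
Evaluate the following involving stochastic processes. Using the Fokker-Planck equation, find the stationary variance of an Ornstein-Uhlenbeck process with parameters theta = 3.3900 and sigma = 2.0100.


Stationary variance = sigma^2 / (2*theta)
= 2.0100^2 / (2*3.3900)
= 4.0401 / 6.7800
= 0.5959

0.5959


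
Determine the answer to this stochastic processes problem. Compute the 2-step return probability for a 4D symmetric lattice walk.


P(return in 2 steps) = P(reverse first step) = 1/(2d)
= 1/8
= 0.1250

0.1250


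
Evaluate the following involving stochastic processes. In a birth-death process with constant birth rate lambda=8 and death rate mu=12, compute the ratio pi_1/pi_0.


For birth-death process, pi_n/pi_0 = (lambda/mu)^n
= (8/12)^1
= 0.6667

0.6667


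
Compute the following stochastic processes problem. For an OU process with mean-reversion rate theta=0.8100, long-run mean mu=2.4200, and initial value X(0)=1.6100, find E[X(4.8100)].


E[X(t)] = mu + (X(0) - mu)*exp(-theta*t)
= 2.4200 + (1.6100 - 2.4200)*exp(-0.8100*4.8100)
= 2.4200 + -0.8100 * 0.0203
= 2.4035

2.4035


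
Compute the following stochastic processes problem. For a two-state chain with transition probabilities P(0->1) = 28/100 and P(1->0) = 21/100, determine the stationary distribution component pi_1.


Stationary distribution: pi_0 = p10/(p01+p10), pi_1 = p01/(p01+p10)
p01 = 0.2800, p10 = 0.2100
pi_1 = 0.5714

0.5714


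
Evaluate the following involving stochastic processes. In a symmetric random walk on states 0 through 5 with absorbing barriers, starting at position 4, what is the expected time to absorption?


For symmetric RW on 0,...,N with absorbing barriers, E(i) = i*(N-i)
E(4) = 4 * 1 = 4

4


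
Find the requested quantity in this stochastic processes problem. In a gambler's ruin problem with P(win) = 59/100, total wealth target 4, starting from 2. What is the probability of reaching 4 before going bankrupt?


Gambler's ruin formula:
r = q/p = 0.4100/0.5900 = 0.6949
P(win) = (1 - r^i)/(1 - r^N)
= (1 - 0.6949^2)/(1 - 0.6949^4)
= 0.6744

0.6744


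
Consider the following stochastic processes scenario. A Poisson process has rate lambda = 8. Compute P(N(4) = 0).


P(N(t)=k) = (lambda*t)^k * exp(-lambda*t) / k!
lambda*t = 32
= 32^0 * exp(-32) / 0!
= 1 * 1.2664e-14 / 1
= 1.2664e-14

1.2664e-14


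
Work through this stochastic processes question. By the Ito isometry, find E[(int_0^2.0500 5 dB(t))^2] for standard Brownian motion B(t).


By Ito isometry: E[(int f dB)^2] = int f^2 dt
= 5^2 * 2.0500
= 25 * 2.0500 = 51.2500

51.2500


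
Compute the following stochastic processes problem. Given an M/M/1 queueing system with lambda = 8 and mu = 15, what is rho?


rho = lambda/mu
= 8/15
= 0.5333

0.5333


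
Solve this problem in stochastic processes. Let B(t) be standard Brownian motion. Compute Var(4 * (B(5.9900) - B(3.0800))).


Var(alpha*(B(t)-B(s))) = alpha^2 * (t-s)
= 4^2 * (5.9900 - 3.0800)
= 16 * 2.9100
= 46.5600

46.5600


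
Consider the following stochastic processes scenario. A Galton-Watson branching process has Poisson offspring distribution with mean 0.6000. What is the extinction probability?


Since mu = 0.6000 <= 1, extinction probability = 1.

1.0000


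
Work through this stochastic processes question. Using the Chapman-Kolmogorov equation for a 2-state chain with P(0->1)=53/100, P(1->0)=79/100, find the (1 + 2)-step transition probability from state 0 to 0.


P^3 = P^1 * P^2
Computing via matrix multiplication of the transition matrix.
Entry (0,0) of P^3 = 0.5853

0.5853


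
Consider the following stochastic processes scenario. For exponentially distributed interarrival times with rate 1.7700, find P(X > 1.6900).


P(X > t) = exp(-lambda * t)
= exp(-1.7700 * 1.6900)
= exp(-2.9913) = 0.0502

0.0502


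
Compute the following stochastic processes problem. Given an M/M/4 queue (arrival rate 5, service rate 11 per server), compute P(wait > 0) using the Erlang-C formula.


a = lambda/mu = 0.4545
rho = a/c = 0.1136
Erlang-C formula applied:
C(c,a) = 0.0013

0.0013


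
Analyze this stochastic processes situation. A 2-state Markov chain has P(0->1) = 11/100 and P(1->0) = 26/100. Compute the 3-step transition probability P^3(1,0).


Computing P^3 by matrix multiplication.
P = [[0.8900, 0.1100], [0.2600, 0.7400]]
After raising P to the power 3:
P^3(1,0) = 0.5270

0.5270


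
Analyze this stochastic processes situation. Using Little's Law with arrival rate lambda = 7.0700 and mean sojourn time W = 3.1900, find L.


Little's Law: L = lambda * W
= 7.0700 * 3.1900
= 22.5533

22.5533


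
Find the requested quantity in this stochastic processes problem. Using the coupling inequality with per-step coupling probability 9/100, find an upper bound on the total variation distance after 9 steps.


TV distance bound <= (1-delta)^n
= (1 - 0.0900)^9
= 0.9100^9
= 0.4279

0.4279


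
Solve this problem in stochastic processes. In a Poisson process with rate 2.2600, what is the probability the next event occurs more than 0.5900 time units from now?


P(X > t) = exp(-lambda * t)
= exp(-2.2600 * 0.5900)
= exp(-1.3334) = 0.2636

0.2636


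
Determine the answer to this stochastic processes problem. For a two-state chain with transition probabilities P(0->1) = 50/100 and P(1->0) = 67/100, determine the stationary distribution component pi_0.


Stationary distribution: pi_0 = p10/(p01+p10), pi_1 = p01/(p01+p10)
p01 = 0.5000, p10 = 0.6700
pi_0 = 0.5726

0.5726


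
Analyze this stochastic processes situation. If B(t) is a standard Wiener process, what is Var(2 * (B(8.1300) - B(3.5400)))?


Var(alpha*(B(t)-B(s))) = alpha^2 * (t-s)
= 2^2 * (8.1300 - 3.5400)
= 4 * 4.5900
= 18.3600

18.3600


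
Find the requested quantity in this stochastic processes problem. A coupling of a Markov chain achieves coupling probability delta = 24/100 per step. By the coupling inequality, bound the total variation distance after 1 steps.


TV distance bound <= (1-delta)^n
= (1 - 0.2400)^1
= 0.7600^1
= 0.7600

0.7600


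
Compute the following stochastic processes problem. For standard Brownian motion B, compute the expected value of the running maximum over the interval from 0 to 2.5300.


E(max B(s)) = sqrt(2t/pi)
= sqrt(2*2.5300/pi)
= sqrt(1.6106)
= 1.2691

1.2691


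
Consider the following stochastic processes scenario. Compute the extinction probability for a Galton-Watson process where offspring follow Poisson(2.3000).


Since mu = 2.3000 > 1, extinction prob q < 1.
Solve s = exp(mu*(s-1)) iteratively.
q = 0.1376

0.1376


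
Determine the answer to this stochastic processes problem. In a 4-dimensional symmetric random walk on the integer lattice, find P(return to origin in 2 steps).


P(return in 2 steps) = P(reverse first step) = 1/(2d)
= 1/8
= 0.1250

0.1250


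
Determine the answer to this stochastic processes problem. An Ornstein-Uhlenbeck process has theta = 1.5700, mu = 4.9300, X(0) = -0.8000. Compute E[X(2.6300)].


E[X(t)] = mu + (X(0) - mu)*exp(-theta*t)
= 4.9300 + (-0.8000 - 4.9300)*exp(-1.5700*2.6300)
= 4.9300 + -5.7300 * 0.0161
= 4.8378

4.8378


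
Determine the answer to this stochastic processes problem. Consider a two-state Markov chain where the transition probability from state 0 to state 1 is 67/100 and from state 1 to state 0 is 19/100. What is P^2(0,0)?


Computing P^2 by matrix multiplication.
P = [[0.3300, 0.6700], [0.1900, 0.8100]]
After raising P to the power 2:
P^2(0,0) = 0.2362

0.2362


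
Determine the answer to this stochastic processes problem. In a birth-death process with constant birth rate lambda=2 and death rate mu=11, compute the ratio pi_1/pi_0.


For birth-death process, pi_n/pi_0 = (lambda/mu)^n
= (2/11)^1
= 0.1818

0.1818


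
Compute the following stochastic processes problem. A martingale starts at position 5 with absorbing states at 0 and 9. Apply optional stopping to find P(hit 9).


By optional stopping theorem: E(M at tau) = M(0) = 5
P(hit 9)*9 + P(hit 0)*0 = 5
P(hit 9) = (5 - 0)/(9 - 0) = 5/9 = 0.5556

0.5556


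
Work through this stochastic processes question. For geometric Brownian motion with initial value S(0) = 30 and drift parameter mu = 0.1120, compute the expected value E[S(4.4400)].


E[S(t)] = S(0) * exp(mu * t)
= 30 * exp(0.1120 * 4.4400)
= 30 * 1.6442
= 49.3273

49.3273


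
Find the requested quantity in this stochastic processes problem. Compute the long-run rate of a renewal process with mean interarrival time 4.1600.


Long-run renewal rate = 1/E(X)
= 1/4.1600
= 0.2404

0.2404


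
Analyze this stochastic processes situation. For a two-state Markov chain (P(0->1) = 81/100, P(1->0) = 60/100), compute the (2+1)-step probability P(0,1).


P^3 = P^2 * P^1
Computing via matrix multiplication of the transition matrix.
Entry (0,1) of P^3 = 0.6141

0.6141


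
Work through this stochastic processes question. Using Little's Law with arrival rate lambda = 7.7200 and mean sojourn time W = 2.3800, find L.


Little's Law: L = lambda * W
= 7.7200 * 2.3800
= 18.3736

18.3736


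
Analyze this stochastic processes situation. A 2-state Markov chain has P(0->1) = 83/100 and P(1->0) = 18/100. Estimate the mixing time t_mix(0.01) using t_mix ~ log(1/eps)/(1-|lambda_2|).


lambda_2 = |1 - p01 - p10| = |1 - 0.8300 - 0.1800| = 0.0100
t_mix ~ log(1/eps)/(1 - |lambda_2|)
= log(100)/(1 - 0.0100) = 4.6052/0.9900
= 4.6517

4.6517


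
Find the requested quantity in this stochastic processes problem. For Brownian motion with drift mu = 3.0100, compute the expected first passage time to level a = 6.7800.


Expected first passage time = a/mu
= 6.7800/3.0100
= 2.2525

2.2525


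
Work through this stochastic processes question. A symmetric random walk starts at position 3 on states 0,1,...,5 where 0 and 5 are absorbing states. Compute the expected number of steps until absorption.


For symmetric RW on 0,...,N with absorbing barriers, E(i) = i*(N-i)
E(3) = 3 * 2 = 6

6


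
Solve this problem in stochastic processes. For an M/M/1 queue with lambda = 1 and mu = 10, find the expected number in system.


rho = 1/10 = 0.1000
L = rho/(1-rho)
= 0.1000/0.9000
= 0.1111

0.1111


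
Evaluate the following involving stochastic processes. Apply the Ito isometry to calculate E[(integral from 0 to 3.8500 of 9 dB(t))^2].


By Ito isometry: E[(int f dB)^2] = int f^2 dt
= 9^2 * 3.8500
= 81 * 3.8500 = 311.8500

311.8500


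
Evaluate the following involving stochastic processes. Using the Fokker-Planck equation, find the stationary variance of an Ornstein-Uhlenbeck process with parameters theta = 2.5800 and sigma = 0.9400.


Stationary variance = sigma^2 / (2*theta)
= 0.9400^2 / (2*2.5800)
= 0.8836 / 5.1600
= 0.1712

0.1712


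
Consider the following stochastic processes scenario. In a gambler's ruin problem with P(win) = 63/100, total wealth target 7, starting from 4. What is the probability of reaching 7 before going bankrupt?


Gambler's ruin formula:
r = q/p = 0.3700/0.6300 = 0.5873
P(win) = (1 - r^i)/(1 - r^N)
= (1 - 0.5873^4)/(1 - 0.5873^7)
= 0.9028

0.9028


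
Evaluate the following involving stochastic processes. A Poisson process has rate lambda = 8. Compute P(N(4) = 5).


P(N(t)=k) = (lambda*t)^k * exp(-lambda*t) / k!
lambda*t = 32
= 32^5 * exp(-32) / 5!
= 33554432 * 1.2664e-14 / 120
= 3.5412e-09

3.5412e-09


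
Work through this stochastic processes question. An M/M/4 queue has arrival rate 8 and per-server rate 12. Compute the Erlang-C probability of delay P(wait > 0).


a = lambda/mu = 0.6667
rho = a/c = 0.1667
Erlang-C formula applied:
C(c,a) = 0.0051

0.0051


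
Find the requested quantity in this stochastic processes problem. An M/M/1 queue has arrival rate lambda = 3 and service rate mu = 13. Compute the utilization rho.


rho = lambda/mu
= 3/13
= 0.2308

0.2308


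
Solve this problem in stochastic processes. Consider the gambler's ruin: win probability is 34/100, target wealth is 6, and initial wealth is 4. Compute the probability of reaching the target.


Gambler's ruin formula:
r = q/p = 0.6600/0.3400 = 1.9412
P(win) = (1 - r^i)/(1 - r^N)
= (1 - 1.9412^4)/(1 - 1.9412^6)
= 0.2514

0.2514


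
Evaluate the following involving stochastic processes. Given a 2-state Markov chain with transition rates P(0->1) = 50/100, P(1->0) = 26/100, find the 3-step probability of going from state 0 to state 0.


Computing P^3 by matrix multiplication.
P = [[0.5000, 0.5000], [0.2600, 0.7400]]
After raising P to the power 3:
P^3(0,0) = 0.3512

0.3512


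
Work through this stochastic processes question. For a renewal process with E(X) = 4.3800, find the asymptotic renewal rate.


Long-run renewal rate = 1/E(X)
= 1/4.3800
= 0.2283

0.2283


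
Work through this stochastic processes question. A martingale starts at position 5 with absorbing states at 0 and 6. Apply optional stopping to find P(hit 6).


By optional stopping theorem: E(M at tau) = M(0) = 5
P(hit 6)*6 + P(hit 0)*0 = 5
P(hit 6) = (5 - 0)/(6 - 0) = 5/6 = 0.8333

0.8333


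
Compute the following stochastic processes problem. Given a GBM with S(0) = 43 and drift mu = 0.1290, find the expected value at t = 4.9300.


E[S(t)] = S(0) * exp(mu * t)
= 43 * exp(0.1290 * 4.9300)
= 43 * 1.8889
= 81.2207

81.2207


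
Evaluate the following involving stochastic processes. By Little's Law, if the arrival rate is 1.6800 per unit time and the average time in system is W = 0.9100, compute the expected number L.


Little's Law: L = lambda * W
= 1.6800 * 0.9100
= 1.5288

1.5288


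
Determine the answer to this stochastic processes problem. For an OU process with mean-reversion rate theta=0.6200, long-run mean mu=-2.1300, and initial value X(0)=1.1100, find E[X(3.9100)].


E[X(t)] = mu + (X(0) - mu)*exp(-theta*t)
= -2.1300 + (1.1100 - -2.1300)*exp(-0.6200*3.9100)
= -2.1300 + 3.2400 * 0.0885
= -1.8431

-1.8431


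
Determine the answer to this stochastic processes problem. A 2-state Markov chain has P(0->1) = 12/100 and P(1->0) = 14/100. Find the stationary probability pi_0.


Stationary distribution: pi_0 = p10/(p01+p10), pi_1 = p01/(p01+p10)
p01 = 0.1200, p10 = 0.1400
pi_0 = 0.5385

0.5385


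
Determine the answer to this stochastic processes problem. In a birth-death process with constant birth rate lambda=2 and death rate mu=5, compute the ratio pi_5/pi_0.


For birth-death process, pi_n/pi_0 = (lambda/mu)^n
= (2/5)^5
= 0.0102

0.0102


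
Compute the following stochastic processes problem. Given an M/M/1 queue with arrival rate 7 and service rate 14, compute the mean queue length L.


rho = 7/14 = 0.5000
L = rho/(1-rho)
= 0.5000/0.5000
= 1.0000

1.0000


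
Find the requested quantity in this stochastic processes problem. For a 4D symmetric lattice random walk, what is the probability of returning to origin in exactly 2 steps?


P(return in 2 steps) = P(reverse first step) = 1/(2d)
= 1/8
= 0.1250

0.1250


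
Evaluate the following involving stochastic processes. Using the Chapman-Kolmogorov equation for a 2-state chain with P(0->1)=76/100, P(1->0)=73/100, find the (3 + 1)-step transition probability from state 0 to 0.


P^4 = P^3 * P^1
Computing via matrix multiplication of the transition matrix.
Entry (0,0) of P^4 = 0.5193

0.5193


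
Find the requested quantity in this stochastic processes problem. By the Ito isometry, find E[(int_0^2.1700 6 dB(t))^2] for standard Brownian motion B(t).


By Ito isometry: E[(int f dB)^2] = int f^2 dt
= 6^2 * 2.1700
= 36 * 2.1700 = 78.1200

78.1200


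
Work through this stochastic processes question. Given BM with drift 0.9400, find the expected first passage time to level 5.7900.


Expected first passage time = a/mu
= 5.7900/0.9400
= 6.1596

6.1596


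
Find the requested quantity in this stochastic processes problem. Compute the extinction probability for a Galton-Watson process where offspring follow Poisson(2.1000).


Since mu = 2.1000 > 1, extinction prob q < 1.
Solve s = exp(mu*(s-1)) iteratively.
q = 0.1779

0.1779


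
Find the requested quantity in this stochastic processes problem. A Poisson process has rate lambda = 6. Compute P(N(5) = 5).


P(N(t)=k) = (lambda*t)^k * exp(-lambda*t) / k!
lambda*t = 30
= 30^5 * exp(-30) / 5!
= 24300000 * 9.3576e-14 / 120
= 1.8949e-08

1.8949e-08


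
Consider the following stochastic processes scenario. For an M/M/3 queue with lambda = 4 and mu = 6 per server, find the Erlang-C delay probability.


a = lambda/mu = 0.6667
rho = a/c = 0.2222
Erlang-C formula applied:
C(c,a) = 0.0325

0.0325


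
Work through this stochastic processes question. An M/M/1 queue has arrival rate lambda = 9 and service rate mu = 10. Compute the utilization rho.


rho = lambda/mu
= 9/10
= 0.9000

0.9000


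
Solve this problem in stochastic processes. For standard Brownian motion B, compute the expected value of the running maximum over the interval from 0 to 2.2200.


E(max B(s)) = sqrt(2t/pi)
= sqrt(2*2.2200/pi)
= sqrt(1.4133)
= 1.1888

1.1888


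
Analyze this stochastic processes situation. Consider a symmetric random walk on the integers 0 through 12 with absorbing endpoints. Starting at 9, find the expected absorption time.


For symmetric RW on 0,...,N with absorbing barriers, E(i) = i*(N-i)
E(9) = 9 * 3 = 27

27


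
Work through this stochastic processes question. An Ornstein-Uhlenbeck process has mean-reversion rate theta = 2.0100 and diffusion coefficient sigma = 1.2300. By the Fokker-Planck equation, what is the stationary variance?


Stationary variance = sigma^2 / (2*theta)
= 1.2300^2 / (2*2.0100)
= 1.5129 / 4.0200
= 0.3763

0.3763


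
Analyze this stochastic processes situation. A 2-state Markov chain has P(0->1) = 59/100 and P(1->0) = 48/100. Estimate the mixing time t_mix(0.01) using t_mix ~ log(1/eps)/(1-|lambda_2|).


lambda_2 = |1 - p01 - p10| = |1 - 0.5900 - 0.4800| = 0.0700
t_mix ~ log(1/eps)/(1 - |lambda_2|)
= log(100)/(1 - 0.0700) = 4.6052/0.9300
= 4.9518

4.9518


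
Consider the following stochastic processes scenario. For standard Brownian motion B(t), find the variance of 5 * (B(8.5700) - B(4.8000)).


Var(alpha*(B(t)-B(s))) = alpha^2 * (t-s)
= 5^2 * (8.5700 - 4.8000)
= 25 * 3.7700
= 94.2500

94.2500


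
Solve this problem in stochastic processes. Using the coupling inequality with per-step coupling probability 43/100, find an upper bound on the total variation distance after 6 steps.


TV distance bound <= (1-delta)^n
= (1 - 0.4300)^6
= 0.5700^6
= 0.0343

0.0343


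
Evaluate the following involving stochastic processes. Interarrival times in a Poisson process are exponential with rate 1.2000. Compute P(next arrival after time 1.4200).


P(X > t) = exp(-lambda * t)
= exp(-1.2000 * 1.4200)
= exp(-1.7040) = 0.1820

0.1820


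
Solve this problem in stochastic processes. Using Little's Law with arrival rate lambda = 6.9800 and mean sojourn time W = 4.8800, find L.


Little's Law: L = lambda * W
= 6.9800 * 4.8800
= 34.0624

34.0624


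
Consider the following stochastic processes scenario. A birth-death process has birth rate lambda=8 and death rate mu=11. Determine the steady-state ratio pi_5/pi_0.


For birth-death process, pi_n/pi_0 = (lambda/mu)^n
= (8/11)^5
= 0.2035

0.2035


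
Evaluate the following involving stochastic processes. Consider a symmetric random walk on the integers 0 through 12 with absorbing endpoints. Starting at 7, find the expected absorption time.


For symmetric RW on 0,...,N with absorbing barriers, E(i) = i*(N-i)
E(7) = 7 * 5 = 35

35


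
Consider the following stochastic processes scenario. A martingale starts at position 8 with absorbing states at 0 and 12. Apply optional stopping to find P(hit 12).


By optional stopping theorem: E(M at tau) = M(0) = 8
P(hit 12)*12 + P(hit 0)*0 = 8
P(hit 12) = (8 - 0)/(12 - 0) = 2/3 = 0.6667

0.6667


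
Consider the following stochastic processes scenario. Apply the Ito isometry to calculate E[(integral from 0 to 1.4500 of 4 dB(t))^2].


By Ito isometry: E[(int f dB)^2] = int f^2 dt
= 4^2 * 1.4500
= 16 * 1.4500 = 23.2000

23.2000


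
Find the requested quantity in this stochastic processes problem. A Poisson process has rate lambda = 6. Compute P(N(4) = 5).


P(N(t)=k) = (lambda*t)^k * exp(-lambda*t) / k!
lambda*t = 24
= 24^5 * exp(-24) / 5!
= 7962624 * 3.7751e-11 / 120
= 2.5050e-06

2.5050e-06


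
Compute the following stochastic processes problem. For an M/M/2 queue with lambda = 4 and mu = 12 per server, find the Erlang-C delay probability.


a = lambda/mu = 0.3333
rho = a/c = 0.1667
Erlang-C formula applied:
C(c,a) = 0.0476

0.0476


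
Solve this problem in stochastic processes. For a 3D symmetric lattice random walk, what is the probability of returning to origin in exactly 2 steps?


P(return in 2 steps) = P(reverse first step) = 1/(2d)
= 1/6
= 0.1667

0.1667


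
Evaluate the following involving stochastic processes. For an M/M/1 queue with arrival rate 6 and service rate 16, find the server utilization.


rho = lambda/mu
= 6/16
= 0.3750

0.3750


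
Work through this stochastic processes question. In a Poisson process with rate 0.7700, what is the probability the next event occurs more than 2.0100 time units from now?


P(X > t) = exp(-lambda * t)
= exp(-0.7700 * 2.0100)
= exp(-1.5477) = 0.2127

0.2127


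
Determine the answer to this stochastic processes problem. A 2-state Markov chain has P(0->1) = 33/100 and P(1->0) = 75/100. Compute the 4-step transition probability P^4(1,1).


Computing P^4 by matrix multiplication.
P = [[0.6700, 0.3300], [0.7500, 0.2500]]
After raising P to the power 4:
P^4(1,1) = 0.3056

0.3056


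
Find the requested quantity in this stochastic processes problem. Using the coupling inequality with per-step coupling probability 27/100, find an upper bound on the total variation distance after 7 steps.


TV distance bound <= (1-delta)^n
= (1 - 0.2700)^7
= 0.7300^7
= 0.1105

0.1105


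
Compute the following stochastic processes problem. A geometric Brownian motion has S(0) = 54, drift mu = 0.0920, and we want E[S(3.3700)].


E[S(t)] = S(0) * exp(mu * t)
= 54 * exp(0.0920 * 3.3700)
= 54 * 1.3635
= 73.6279

73.6279


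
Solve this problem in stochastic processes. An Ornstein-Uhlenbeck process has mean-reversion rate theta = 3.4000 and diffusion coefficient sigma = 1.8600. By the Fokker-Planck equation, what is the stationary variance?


Stationary variance = sigma^2 / (2*theta)
= 1.8600^2 / (2*3.4000)
= 3.4596 / 6.8000
= 0.5088

0.5088


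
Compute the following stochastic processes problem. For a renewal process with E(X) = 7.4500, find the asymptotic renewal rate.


Long-run renewal rate = 1/E(X)
= 1/7.4500
= 0.1342

0.1342


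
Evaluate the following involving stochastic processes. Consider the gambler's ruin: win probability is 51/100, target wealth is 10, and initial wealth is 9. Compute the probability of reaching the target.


Gambler's ruin formula:
r = q/p = 0.4900/0.5100 = 0.9608
P(win) = (1 - r^i)/(1 - r^N)
= (1 - 0.9608^9)/(1 - 0.9608^10)
= 0.9170

0.9170


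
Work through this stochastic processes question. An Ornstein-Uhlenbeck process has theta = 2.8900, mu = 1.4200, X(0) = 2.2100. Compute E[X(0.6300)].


E[X(t)] = mu + (X(0) - mu)*exp(-theta*t)
= 1.4200 + (2.2100 - 1.4200)*exp(-2.8900*0.6300)
= 1.4200 + 0.7900 * 0.1619
= 1.5479

1.5479


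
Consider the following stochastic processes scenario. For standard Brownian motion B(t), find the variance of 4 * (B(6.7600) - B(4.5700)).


Var(alpha*(B(t)-B(s))) = alpha^2 * (t-s)
= 4^2 * (6.7600 - 4.5700)
= 16 * 2.1900
= 35.0400

35.0400


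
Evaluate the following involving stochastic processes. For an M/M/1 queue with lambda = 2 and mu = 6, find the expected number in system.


rho = 2/6 = 0.3333
L = rho/(1-rho)
= 0.3333/0.6667
= 0.5000

0.5000


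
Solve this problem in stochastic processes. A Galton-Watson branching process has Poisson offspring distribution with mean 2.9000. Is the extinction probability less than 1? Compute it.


Since mu = 2.9000 > 1, extinction prob q < 1.
Solve s = exp(mu*(s-1)) iteratively.
q = 0.0668

0.0668


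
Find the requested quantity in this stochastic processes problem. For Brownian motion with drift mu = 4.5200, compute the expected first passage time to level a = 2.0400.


Expected first passage time = a/mu
= 2.0400/4.5200
= 0.4513

0.4513


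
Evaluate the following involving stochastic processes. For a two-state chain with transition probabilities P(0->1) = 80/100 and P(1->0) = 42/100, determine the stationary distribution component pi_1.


Stationary distribution: pi_0 = p10/(p01+p10), pi_1 = p01/(p01+p10)
p01 = 0.8000, p10 = 0.4200
pi_1 = 0.6557

0.6557


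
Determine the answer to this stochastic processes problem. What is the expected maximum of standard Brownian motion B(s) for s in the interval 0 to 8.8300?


E(max B(s)) = sqrt(2t/pi)
= sqrt(2*8.8300/pi)
= sqrt(5.6214)
= 2.3709

2.3709


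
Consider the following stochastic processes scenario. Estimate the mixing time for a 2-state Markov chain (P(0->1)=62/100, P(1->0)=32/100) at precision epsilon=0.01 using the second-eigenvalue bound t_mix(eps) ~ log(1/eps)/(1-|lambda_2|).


lambda_2 = |1 - p01 - p10| = |1 - 0.6200 - 0.3200| = 0.0600
t_mix ~ log(1/eps)/(1 - |lambda_2|)
= log(100)/(1 - 0.0600) = 4.6052/0.9400
= 4.8991

4.8991


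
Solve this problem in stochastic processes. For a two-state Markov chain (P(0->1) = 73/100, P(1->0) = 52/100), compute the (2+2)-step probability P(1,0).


P^4 = P^2 * P^2
Computing via matrix multiplication of the transition matrix.
Entry (1,0) of P^4 = 0.4144

0.4144


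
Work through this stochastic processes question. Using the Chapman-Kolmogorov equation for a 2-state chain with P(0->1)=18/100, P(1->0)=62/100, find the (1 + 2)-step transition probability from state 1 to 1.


P^3 = P^1 * P^2
Computing via matrix multiplication of the transition matrix.
Entry (1,1) of P^3 = 0.2312

0.2312


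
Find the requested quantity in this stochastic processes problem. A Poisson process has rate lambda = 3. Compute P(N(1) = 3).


P(N(t)=k) = (lambda*t)^k * exp(-lambda*t) / k!
lambda*t = 3
= 3^3 * exp(-3) / 3!
= 27 * 0.0498 / 6
= 0.2240

0.2240


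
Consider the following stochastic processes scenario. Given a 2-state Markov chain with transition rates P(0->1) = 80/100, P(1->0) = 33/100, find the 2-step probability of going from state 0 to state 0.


Computing P^2 by matrix multiplication.
P = [[0.2000, 0.8000], [0.3300, 0.6700]]
After raising P to the power 2:
P^2(0,0) = 0.3040

0.3040


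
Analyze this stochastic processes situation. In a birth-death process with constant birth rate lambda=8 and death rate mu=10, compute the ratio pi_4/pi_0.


For birth-death process, pi_n/pi_0 = (lambda/mu)^n
= (8/10)^4
= 0.4096

0.4096


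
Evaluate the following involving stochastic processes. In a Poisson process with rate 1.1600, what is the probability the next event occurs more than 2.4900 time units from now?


P(X > t) = exp(-lambda * t)
= exp(-1.1600 * 2.4900)
= exp(-2.8884) = 0.0557

0.0557


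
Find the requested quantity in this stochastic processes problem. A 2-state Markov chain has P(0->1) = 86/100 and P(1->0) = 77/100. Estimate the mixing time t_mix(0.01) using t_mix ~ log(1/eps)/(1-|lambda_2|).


lambda_2 = |1 - p01 - p10| = |1 - 0.8600 - 0.7700| = 0.6300
t_mix ~ log(1/eps)/(1 - |lambda_2|)
= log(100)/(1 - 0.6300) = 4.6052/0.3700
= 12.4464

12.4464


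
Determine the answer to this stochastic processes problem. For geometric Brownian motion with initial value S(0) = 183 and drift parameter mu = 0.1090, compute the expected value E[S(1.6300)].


E[S(t)] = S(0) * exp(mu * t)
= 183 * exp(0.1090 * 1.6300)
= 183 * 1.1944
= 218.5809

218.5809


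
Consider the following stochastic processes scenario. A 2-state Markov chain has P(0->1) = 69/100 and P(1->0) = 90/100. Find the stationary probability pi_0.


Stationary distribution: pi_0 = p10/(p01+p10), pi_1 = p01/(p01+p10)
p01 = 0.6900, p10 = 0.9000
pi_0 = 0.5660

0.5660


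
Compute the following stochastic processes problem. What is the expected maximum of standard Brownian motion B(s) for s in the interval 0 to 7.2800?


E(max B(s)) = sqrt(2t/pi)
= sqrt(2*7.2800/pi)
= sqrt(4.6346)
= 2.1528

2.1528


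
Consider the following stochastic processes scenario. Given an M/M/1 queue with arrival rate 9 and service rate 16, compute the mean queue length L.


rho = 9/16 = 0.5625
L = rho/(1-rho)
= 0.5625/0.4375
= 1.2857

1.2857


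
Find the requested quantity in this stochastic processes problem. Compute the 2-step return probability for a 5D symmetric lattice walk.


P(return in 2 steps) = P(reverse first step) = 1/(2d)
= 1/10
= 0.1000

0.1000


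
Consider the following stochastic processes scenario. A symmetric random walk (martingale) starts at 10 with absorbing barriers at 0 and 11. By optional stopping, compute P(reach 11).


By optional stopping theorem: E(M at tau) = M(0) = 10
P(hit 11)*11 + P(hit 0)*0 = 10
P(hit 11) = (10 - 0)/(11 - 0) = 10/11 = 0.9091

0.9091


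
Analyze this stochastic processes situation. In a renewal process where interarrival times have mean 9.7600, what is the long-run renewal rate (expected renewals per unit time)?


Long-run renewal rate = 1/E(X)
= 1/9.7600
= 0.1025

0.1025


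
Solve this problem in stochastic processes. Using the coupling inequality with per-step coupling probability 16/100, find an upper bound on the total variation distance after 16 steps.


TV distance bound <= (1-delta)^n
= (1 - 0.1600)^16
= 0.8400^16
= 0.0614

0.0614


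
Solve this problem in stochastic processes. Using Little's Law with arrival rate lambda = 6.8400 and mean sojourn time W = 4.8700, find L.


Little's Law: L = lambda * W
= 6.8400 * 4.8700
= 33.3108

33.3108


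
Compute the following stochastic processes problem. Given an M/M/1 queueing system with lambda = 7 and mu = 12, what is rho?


rho = lambda/mu
= 7/12
= 0.5833

0.5833
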